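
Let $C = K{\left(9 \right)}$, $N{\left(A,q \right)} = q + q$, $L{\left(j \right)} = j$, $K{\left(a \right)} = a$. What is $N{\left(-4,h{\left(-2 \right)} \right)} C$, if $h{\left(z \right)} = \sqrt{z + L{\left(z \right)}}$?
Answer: $36 i \approx 36.0 i$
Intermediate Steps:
$h{\left(z \right)} = \sqrt{2} \sqrt{z}$ ($h{\left(z \right)} = \sqrt{z + z} = \sqrt{2 z} = \sqrt{2} \sqrt{z}$)
$N{\left(A,q \right)} = 2 q$
$C = 9$
$N{\left(-4,h{\left(-2 \right)} \right)} C = 2 \sqrt{2} \sqrt{-2} \cdot 9 = 2 \sqrt{2} i \sqrt{2} \cdot 9 = 2 \cdot 2 i 9 = 4 i 9 = 36 i$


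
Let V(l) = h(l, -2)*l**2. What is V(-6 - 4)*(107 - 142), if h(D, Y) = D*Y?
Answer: -70000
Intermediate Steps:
V(l) = -2*l**3 (V(l) = (l*(-2))*l**2 = (-2*l)*l**2 = -2*l**3)
V(-6 - 4)*(107 - 142) = (-2*(-6 - 4)**3)*(107 - 142) = -2*(-10)**3*(-35) = -2*(-1000)*(-35) = 2000*(-35) = -70000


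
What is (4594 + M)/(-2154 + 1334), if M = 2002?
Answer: -1649/205 ≈ -8.0439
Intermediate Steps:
(4594 + M)/(-2154 + 1334) = (4594 + 2002)/(-2154 + 1334) = 6596/(-820) = 6596*(-1/820) = -1649/205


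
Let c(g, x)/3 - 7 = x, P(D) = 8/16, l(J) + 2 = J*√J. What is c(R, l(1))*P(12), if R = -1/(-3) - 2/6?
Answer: 9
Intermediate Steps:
l(J) = -2 + J^(3/2) (l(J) = -2 + J*√J = -2 + J^(3/2))
R = 0 (R = -1*(-⅓) - 2*⅙ = ⅓ - ⅓ = 0)
P(D) = ½ (P(D) = 8*(1/16) = ½)
c(g, x) = 21 + 3*x
c(R, l(1))*P(12) = (21 + 3*(-2 + 1^(3/2)))*(½) = (21 + 3*(-2 + 1))*(½) = (21 + 3*(-1))*(½) = (21 - 3)*(½) = 18*(½) = 9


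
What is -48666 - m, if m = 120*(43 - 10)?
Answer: -52626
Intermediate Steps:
m = 3960 (m = 120*33 = 3960)
-48666 - m = -48666 - 1*3960 = -48666 - 3960 = -52626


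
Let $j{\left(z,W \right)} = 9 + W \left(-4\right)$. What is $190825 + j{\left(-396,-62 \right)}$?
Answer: $191082$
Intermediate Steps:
$j{\left(z,W \right)} = 9 - 4 W$
$190825 + j{\left(-396,-62 \right)} = 190825 + \left(9 - -248\right) = 190825 + \left(9 + 248\right) = 190825 + 257 = 191082$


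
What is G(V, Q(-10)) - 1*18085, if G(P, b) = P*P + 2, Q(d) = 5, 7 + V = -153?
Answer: 7517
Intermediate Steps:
V = -160 (V = -7 - 153 = -160)
G(P, b) = 2 + P² (G(P, b) = P² + 2 = 2 + P²)
G(V, Q(-10)) - 1*18085 = (2 + (-160)²) - 1*18085 = (2 + 25600) - 18085 = 25602 - 18085 = 7517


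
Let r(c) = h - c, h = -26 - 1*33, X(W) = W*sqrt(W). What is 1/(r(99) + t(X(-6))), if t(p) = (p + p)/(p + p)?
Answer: -1/157 ≈ -0.0063694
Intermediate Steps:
X(W) = W**(3/2)
h = -59 (h = -26 - 33 = -59)
r(c) = -59 - c
t(p) = 1 (t(p) = (2*p)/((2*p)) = (2*p)*(1/(2*p)) = 1)
1/(r(99) + t(X(-6))) = 1/((-59 - 1*99) + 1) = 1/((-59 - 99) + 1) = 1/(-158 + 1) = 1/(-157) = -1/157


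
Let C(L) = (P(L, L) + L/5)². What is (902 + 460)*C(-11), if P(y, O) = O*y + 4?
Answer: 513468552/25 ≈ 2.0539e+7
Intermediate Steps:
P(y, O) = 4 + O*y
C(L) = (4 + L² + L/5)² (C(L) = ((4 + L*L) + L/5)² = ((4 + L²) + L*(⅕))² = ((4 + L²) + L/5)² = (4 + L² + L/5)²)
(902 + 460)*C(-11) = (902 + 460)*((20 - 11 + 5*(-11)²)²/25) = 1362*((20 - 11 + 5*121)²/25) = 1362*((20 - 11 + 605)²/25) = 1362*((1/25)*614²) = 1362*((1/25)*376996) = 1362*(376996/25) = 513468552/25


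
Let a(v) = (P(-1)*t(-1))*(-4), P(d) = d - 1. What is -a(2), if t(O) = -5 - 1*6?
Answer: 88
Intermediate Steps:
t(O) = -11 (t(O) = -5 - 6 = -11)
P(d) = -1 + d
a(v) = -88 (a(v) = ((-1 - 1)*(-11))*(-4) = -2*(-11)*(-4) = 22*(-4) = -88)
-a(2) = -1*(-88) = 88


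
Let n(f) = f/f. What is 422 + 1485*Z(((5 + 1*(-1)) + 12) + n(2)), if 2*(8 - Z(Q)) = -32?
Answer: 36062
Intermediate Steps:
n(f) = 1
Z(Q) = 24 (Z(Q) = 8 - 1/2*(-32) = 8 + 16 = 24)
422 + 1485*Z(((5 + 1*(-1)) + 12) + n(2)) = 422 + 1485*24 = 422 + 35640 = 36062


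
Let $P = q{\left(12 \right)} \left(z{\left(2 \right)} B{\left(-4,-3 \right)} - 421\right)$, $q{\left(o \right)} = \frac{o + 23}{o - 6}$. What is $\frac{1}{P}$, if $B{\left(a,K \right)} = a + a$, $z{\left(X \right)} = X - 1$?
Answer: $- \frac{2}{5005} \approx -0.0003996$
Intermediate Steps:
$z{\left(X \right)} = -1 + X$ ($z{\left(X \right)} = X - 1 = -1 + X$)
$B{\left(a,K \right)} = 2 a$
$q{\left(o \right)} = \frac{23 + o}{-6 + o}$
$P = - \frac{5005}{2}$ ($P = \frac{23 + 12}{-6 + 12} \left(\left(-1 + 2\right) 2 \left(-4\right) - 421\right) = \frac{1}{6} \cdot 35 \left(1 \left(-8\right) - 421\right) = \frac{1}{6} \cdot 35 \left(-8 - 421\right) = \frac{35}{6} \left(-429\right) = - \frac{5005}{2} \approx -2502.5$)
$\frac{1}{P} = \frac{1}{- \frac{5005}{2}} = - \frac{2}{5005}$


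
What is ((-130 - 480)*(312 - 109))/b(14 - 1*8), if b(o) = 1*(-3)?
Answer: 123830/3 ≈ 41277.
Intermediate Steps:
b(o) = -3
((-130 - 480)*(312 - 109))/b(14 - 1*8) = ((-130 - 480)*(312 - 109))/(-3) = -610*203*(-⅓) = -123830*(-⅓) = 123830/3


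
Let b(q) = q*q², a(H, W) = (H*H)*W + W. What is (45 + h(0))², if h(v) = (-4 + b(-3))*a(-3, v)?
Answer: 2025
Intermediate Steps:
a(H, W) = W + W*H² (a(H, W) = H²*W + W = W*H² + W = W + W*H²)
b(q) = q³
h(v) = -310*v (h(v) = (-4 + (-3)³)*(v*(1 + (-3)²)) = (-4 - 27)*(v*(1 + 9)) = -31*v*10 = -310*v)
(45 + h(0))² = (45 - 310*0)² = (45 + 0)² = 45² = 2025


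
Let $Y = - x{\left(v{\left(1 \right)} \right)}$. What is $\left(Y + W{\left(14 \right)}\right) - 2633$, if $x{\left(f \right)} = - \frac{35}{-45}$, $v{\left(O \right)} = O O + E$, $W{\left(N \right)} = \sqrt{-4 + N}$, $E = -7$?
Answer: $- \frac{23704}{9} + \sqrt{10} \approx -2630.6$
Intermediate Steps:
$v{\left(O \right)} = -7 + O^{2}$ ($v{\left(O \right)} = O O - 7 = O^{2} - 7 = -7 + O^{2}$)
$x{\left(f \right)} = \frac{7}{9}$ ($x{\left(f \right)} = \left(-35\right) \left(- \frac{1}{45}\right) = \frac{7}{9}$)
$Y = - \frac{7}{9}$ ($Y = \left(-1\right) \frac{7}{9} = - \frac{7}{9} \approx -0.77778$)
$\left(Y + W{\left(14 \right)}\right) - 2633 = \left(- \frac{7}{9} + \sqrt{-4 + 14}\right) - 2633 = \left(- \frac{7}{9} + \sqrt{10}\right) - 2633 = - \frac{23704}{9} + \sqrt{10}$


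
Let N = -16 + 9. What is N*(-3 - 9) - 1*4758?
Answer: -4674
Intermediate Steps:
N = -7
N*(-3 - 9) - 1*4758 = -7*(-3 - 9) - 1*4758 = -7*(-12) - 4758 = 84 - 4758 = -4674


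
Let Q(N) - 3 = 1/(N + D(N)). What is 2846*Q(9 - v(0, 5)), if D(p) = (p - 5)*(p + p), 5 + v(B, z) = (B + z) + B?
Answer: 694424/81 ≈ 8573.1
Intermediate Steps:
v(B, z) = -5 + z + 2*B (v(B, z) = -5 + ((B + z) + B) = -5 + (z + 2*B) = -5 + z + 2*B)
D(p) = 2*p*(-5 + p) (D(p) = (-5 + p)*(2*p) = 2*p*(-5 + p))
Q(N) = 3 + 1/(N + 2*N*(-5 + N))
2846*Q(9 - v(0, 5)) = 2846*((1 - 27*(9 - (-5 + 5 + 2*0)) + 6*(9 - (-5 + 5 + 2*0))**2)/((9 - (-5 + 5 + 2*0))*(-9 + 2*(9 - (-5 + 5 + 2*0))))) = 2846*((1 - 27*(9 - (-5 + 5 + 0)) + 6*(9 - (-5 + 5 + 0))**2)/((9 - (-5 + 5 + 0))*(-9 + 2*(9 - (-5 + 5 + 0))))) = 2846*((1 - 27*(9 - 1*0) + 6*(9 - 1*0)**2)/((9 - 1*0)*(-9 + 2*(9 - 1*0)))) = 2846*((1 - 27*(9 + 0) + 6*(9 + 0)**2)/((9 + 0)*(-9 + 2*(9 + 0)))) = 2846*((1 - 27*9 + 6*9**2)/(9*(-9 + 2*9))) = 2846*((1 - 243 + 6*81)/(9*(-9 + 18))) = 2846*((1/9)*(1 - 243 + 486)/9) = 2846*((1/9)*(1/9)*244) = 2846*(244/81) = 694424/81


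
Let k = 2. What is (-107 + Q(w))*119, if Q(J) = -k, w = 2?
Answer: -12971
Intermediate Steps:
Q(J) = -2 (Q(J) = -1*2 = -2)
(-107 + Q(w))*119 = (-107 - 2)*119 = -109*119 = -12971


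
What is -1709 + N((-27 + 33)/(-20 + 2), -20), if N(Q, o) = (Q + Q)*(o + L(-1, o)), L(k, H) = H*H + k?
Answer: -5885/3 ≈ -1961.7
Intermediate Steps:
L(k, H) = k + H² (L(k, H) = H² + k = k + H²)
N(Q, o) = 2*Q*(-1 + o + o²) (N(Q, o) = (Q + Q)*(o + (-1 + o²)) = (2*Q)*(-1 + o + o²) = 2*Q*(-1 + o + o²))
-1709 + N((-27 + 33)/(-20 + 2), -20) = -1709 + 2*((-27 + 33)/(-20 + 2))*(-1 - 20 + (-20)²) = -1709 + 2*(6/(-18))*(-1 - 20 + 400) = -1709 + 2*(6*(-1/18))*379 = -1709 + 2*(-⅓)*379 = -1709 - 758/3 = -5885/3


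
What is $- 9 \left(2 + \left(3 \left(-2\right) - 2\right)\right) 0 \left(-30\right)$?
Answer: $0$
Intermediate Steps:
$- 9 \left(2 + \left(3 \left(-2\right) - 2\right)\right) 0 \left(-30\right) = - 9 \left(2 - 8\right) 0 \left(-30\right) = - 9 \left(\left(-6\right) 0\right) \left(-30\right) = \left(-9\right) 0 \left(-30\right) = 0 \left(-30\right) = 0$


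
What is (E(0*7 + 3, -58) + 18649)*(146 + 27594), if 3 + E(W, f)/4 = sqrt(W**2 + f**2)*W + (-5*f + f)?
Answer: 542733100 + 332880*sqrt(3373) ≈ 5.6207e+8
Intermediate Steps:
E(W, f) = -12 - 16*f + 4*W*sqrt(W**2 + f**2) (E(W, f) = -12 + 4*(sqrt(W**2 + f**2)*W + (-5*f + f)) = -12 + 4*(W*sqrt(W**2 + f**2) - 4*f) = -12 + 4*(-4*f + W*sqrt(W**2 + f**2)) = -12 + (-16*f + 4*W*sqrt(W**2 + f**2)) = -12 - 16*f + 4*W*sqrt(W**2 + f**2))
(E(0*7 + 3, -58) + 18649)*(146 + 27594) = ((-12 - 16*(-58) + 4*(0*7 + 3)*sqrt((0*7 + 3)**2 + (-58)**2)) + 18649)*(146 + 27594) = ((-12 + 928 + 4*(0 + 3)*sqrt((0 + 3)**2 + 3364)) + 18649)*27740 = ((-12 + 928 + 4*3*sqrt(3**2 + 3364)) + 18649)*27740 = ((-12 + 928 + 4*3*sqrt(9 + 3364)) + 18649)*27740 = ((-12 + 928 + 4*3*sqrt(3373)) + 18649)*27740 = ((-12 + 928 + 12*sqrt(3373)) + 18649)*27740 = ((916 + 12*sqrt(3373)) + 18649)*27740 = (19565 + 12*sqrt(3373))*27740 = 542733100 + 332880*sqrt(3373)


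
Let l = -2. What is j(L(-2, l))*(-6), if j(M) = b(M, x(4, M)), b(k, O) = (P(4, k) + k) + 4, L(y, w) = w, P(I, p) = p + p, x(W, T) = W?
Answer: 12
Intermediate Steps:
P(I, p) = 2*p
b(k, O) = 4 + 3*k (b(k, O) = (2*k + k) + 4 = 3*k + 4 = 4 + 3*k)
j(M) = 4 + 3*M
j(L(-2, l))*(-6) = (4 + 3*(-2))*(-6) = (4 - 6)*(-6) = -2*(-6) = 12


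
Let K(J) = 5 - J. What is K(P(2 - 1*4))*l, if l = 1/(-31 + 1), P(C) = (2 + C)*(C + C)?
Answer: -⅙ ≈ -0.16667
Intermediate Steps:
P(C) = 2*C*(2 + C) (P(C) = (2 + C)*(2*C) = 2*C*(2 + C))
l = -1/30 (l = 1/(-30) = -1/30 ≈ -0.033333)
K(P(2 - 1*4))*l = (5 - 2*(2 - 1*4)*(2 + (2 - 1*4)))*(-1/30) = (5 - 2*(2 - 4)*(2 + (2 - 4)))*(-1/30) = (5 - 2*(-2)*(2 - 2))*(-1/30) = (5 - 2*(-2)*0)*(-1/30) = (5 - 1*0)*(-1/30) = (5 + 0)*(-1/30) = 5*(-1/30) = -⅙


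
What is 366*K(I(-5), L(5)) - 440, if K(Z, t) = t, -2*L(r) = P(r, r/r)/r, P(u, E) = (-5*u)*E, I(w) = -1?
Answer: 475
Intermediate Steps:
P(u, E) = -5*E*u
L(r) = 5/2 (L(r) = -(-5*r/r*r)/(2*r) = -(-5*1*r)/(2*r) = -(-5*r)/(2*r) = -1/2*(-5) = 5/2)
366*K(I(-5), L(5)) - 440 = 366*(5/2) - 440 = 915 - 440 = 475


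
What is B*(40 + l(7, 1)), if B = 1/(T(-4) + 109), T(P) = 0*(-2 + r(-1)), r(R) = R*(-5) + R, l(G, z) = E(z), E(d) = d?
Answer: 41/109 ≈ 0.37615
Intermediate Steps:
l(G, z) = z
r(R) = -4*R (r(R) = -5*R + R = -4*R)
T(P) = 0 (T(P) = 0*(-2 - 4*(-1)) = 0*(-2 + 4) = 0*2 = 0)
B = 1/109 (B = 1/(0 + 109) = 1/109 ≈ 0.0091743)
B*(40 + l(7, 1)) = (40 + 1)/109 = (1/109)*41 = 41/109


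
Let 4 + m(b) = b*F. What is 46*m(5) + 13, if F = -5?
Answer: -1321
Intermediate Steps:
m(b) = -4 - 5*b (m(b) = -4 + b*(-5) = -4 - 5*b)
46*m(5) + 13 = 46*(-4 - 5*5) + 13 = 46*(-4 - 25) + 13 = 46*(-29) + 13 = -1334 + 13 = -1321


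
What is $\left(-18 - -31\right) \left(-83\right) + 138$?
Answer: $-941$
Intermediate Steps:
$\left(-18 - -31\right) \left(-83\right) + 138 = \left(-18 + 31\right) \left(-83\right) + 138 = 13 \left(-83\right) + 138 = -1079 + 138 = -941$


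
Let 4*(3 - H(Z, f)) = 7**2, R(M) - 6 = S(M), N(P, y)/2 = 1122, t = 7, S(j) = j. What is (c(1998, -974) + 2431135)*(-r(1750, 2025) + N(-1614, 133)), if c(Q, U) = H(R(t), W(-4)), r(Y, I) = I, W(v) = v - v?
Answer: 2129666157/4 ≈ 5.3242e+8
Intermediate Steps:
W(v) = 0
N(P, y) = 2244 (N(P, y) = 2*1122 = 2244)
R(M) = 6 + M
H(Z, f) = -37/4 (H(Z, f) = 3 - 1/4*7**2 = 3 - 1/4*49 = 3 - 49/4 = -37/4)
c(Q, U) = -37/4
(c(1998, -974) + 2431135)*(-r(1750, 2025) + N(-1614, 133)) = (-37/4 + 2431135)*(-1*2025 + 2244) = 9724503*(-2025 + 2244)/4 = (9724503/4)*219 = 2129666157/4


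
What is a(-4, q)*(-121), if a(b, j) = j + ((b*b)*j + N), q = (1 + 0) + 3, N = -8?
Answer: -7260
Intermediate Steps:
q = 4 (q = 1 + 3 = 4)
a(b, j) = -8 + j + j*b**2 (a(b, j) = j + ((b*b)*j - 8) = j + (b**2*j - 8) = j + (j*b**2 - 8) = j + (-8 + j*b**2) = -8 + j + j*b**2)
a(-4, q)*(-121) = (-8 + 4 + 4*(-4)**2)*(-121) = (-8 + 4 + 4*16)*(-121) = (-8 + 4 + 64)*(-121) = 60*(-121) = -7260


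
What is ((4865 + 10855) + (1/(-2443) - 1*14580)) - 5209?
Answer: -9940568/2443 ≈ -4069.0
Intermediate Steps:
((4865 + 10855) + (1/(-2443) - 1*14580)) - 5209 = (15720 + (-1/2443 - 14580)) - 5209 = (15720 - 35618941/2443) - 5209 = 2785019/2443 - 5209 = -9940568/2443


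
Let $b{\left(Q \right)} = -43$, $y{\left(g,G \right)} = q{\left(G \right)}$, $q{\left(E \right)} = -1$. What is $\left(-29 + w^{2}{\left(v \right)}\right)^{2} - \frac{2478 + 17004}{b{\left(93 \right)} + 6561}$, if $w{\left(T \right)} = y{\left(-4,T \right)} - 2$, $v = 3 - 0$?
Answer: $\frac{1293859}{3259} \approx 397.01$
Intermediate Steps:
$y{\left(g,G \right)} = -1$
$v = 3$ ($v = 3 + 0 = 3$)
$w{\left(T \right)} = -3$ ($w{\left(T \right)} = -1 - 2 = -3$)
$\left(-29 + w^{2}{\left(v \right)}\right)^{2} - \frac{2478 + 17004}{b{\left(93 \right)} + 6561} = \left(-29 + \left(-3\right)^{2}\right)^{2} - \frac{2478 + 17004}{-43 + 6561} = \left(-29 + 9\right)^{2} - \frac{19482}{6518} = \left(-20\right)^{2} - 19482 \cdot \frac{1}{6518} = 400 - \frac{9741}{3259} = \frac{1293859}{3259}$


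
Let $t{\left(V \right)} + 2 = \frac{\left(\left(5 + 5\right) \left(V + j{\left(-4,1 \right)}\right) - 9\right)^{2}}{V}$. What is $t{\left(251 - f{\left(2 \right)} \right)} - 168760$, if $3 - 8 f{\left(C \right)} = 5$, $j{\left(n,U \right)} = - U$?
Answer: $- \frac{144735641}{1005} \approx -1.4402 \cdot 10^{5}$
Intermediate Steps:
$f{\left(C \right)} = - \frac{1}{4}$ ($f{\left(C \right)} = \frac{3}{8} - \frac{5}{8} = - \frac{1}{4}$)
$t{\left(V \right)} = -2 + \frac{\left(-19 + 10 V\right)^{2}}{V}$ ($t{\left(V \right)} = -2 + \frac{\left(\left(5 + 5\right) \left(V - 1\right) - 9\right)^{2}}{V} = -2 + \frac{\left(10 \left(V - 1\right) - 9\right)^{2}}{V} = -2 + \frac{\left(10 \left(-1 + V\right) - 9\right)^{2}}{V} = -2 + \frac{\left(\left(-10 + 10 V\right) - 9\right)^{2}}{V} = -2 + \frac{\left(-19 + 10 V\right)^{2}}{V}$)
$t{\left(251 - f{\left(2 \right)} \right)} - 168760 = \left(-2 + \frac{\left(-19 + 10 \left(251 - - \frac{1}{4}\right)\right)^{2}}{251 - - \frac{1}{4}}\right) - 168760 = \left(-2 + \frac{\left(-19 + 10 \left(251 + \frac{1}{4}\right)\right)^{2}}{251 + \frac{1}{4}}\right) - 168760 = \left(-2 + \frac{\left(-19 + 10 \cdot \frac{1005}{4}\right)^{2}}{\frac{1005}{4}}\right) - 168760 = \left(-2 + \frac{4 \left(-19 + \frac{5025}{2}\right)^{2}}{1005}\right) - 168760 = \left(-2 + \frac{4 \left(\frac{4987}{2}\right)^{2}}{1005}\right) - 168760 = \left(-2 + \frac{4}{1005} \cdot \frac{24870169}{4}\right) - 168760 = \left(-2 + \frac{24870169}{1005}\right) - 168760 = \frac{24868159}{1005} - 168760 = - \frac{144735641}{1005}$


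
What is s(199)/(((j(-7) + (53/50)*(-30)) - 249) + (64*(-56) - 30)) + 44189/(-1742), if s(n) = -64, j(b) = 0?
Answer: -2544317/100366 ≈ -25.350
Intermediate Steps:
s(199)/(((j(-7) + (53/50)*(-30)) - 249) + (64*(-56) - 30)) + 44189/(-1742) = -64/(((0 + (53/50)*(-30)) - 249) + (64*(-56) - 30)) + 44189/(-1742) = -64/(((0 + (53*(1/50))*(-30)) - 249) + (-3584 - 30)) + 44189*(-1/1742) = -64/(((0 + (53/50)*(-30)) - 249) - 3614) - 44189/1742 = -64/(((0 - 159/5) - 249) - 3614) - 44189/1742 = -64/((-159/5 - 249) - 3614) - 44189/1742 = -64/(-1404/5 - 3614) - 44189/1742 = -64/(-19474/5) - 44189/1742 = -64*(-5/19474) - 44189/1742 = 160/9737 - 44189/1742 = -2544317/100366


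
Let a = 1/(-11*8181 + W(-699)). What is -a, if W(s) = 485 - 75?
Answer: 1/89581 ≈ 1.1163e-5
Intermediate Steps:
W(s) = 410
a = -1/89581 (a = 1/(-11*8181 + 410) = 1/(-89991 + 410) = 1/(-89581) = -1/89581 ≈ -1.1163e-5)
-a = -1*(-1/89581) = 1/89581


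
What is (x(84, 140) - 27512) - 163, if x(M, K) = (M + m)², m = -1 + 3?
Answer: -20279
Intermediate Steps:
m = 2
x(M, K) = (2 + M)² (x(M, K) = (M + 2)² = (2 + M)²)
(x(84, 140) - 27512) - 163 = ((2 + 84)² - 27512) - 163 = (86² - 27512) - 163 = (7396 - 27512) - 163 = -20116 - 163 = -20279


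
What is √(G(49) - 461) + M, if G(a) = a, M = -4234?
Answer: -4234 + 2*I*√103 ≈ -4234.0 + 20.298*I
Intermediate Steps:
√(G(49) - 461) + M = √(49 - 461) - 4234 = √(-412) - 4234 = 2*I*√103 - 4234 = -4234 + 2*I*√103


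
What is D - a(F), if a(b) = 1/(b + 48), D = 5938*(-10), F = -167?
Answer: -7066219/119 ≈ -59380.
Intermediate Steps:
D = -59380
a(b) = 1/(48 + b)
D - a(F) = -59380 - 1/(48 - 167) = -59380 - 1/(-119) = -59380 - 1*(-1/119) = -59380 + 1/119 = -7066219/119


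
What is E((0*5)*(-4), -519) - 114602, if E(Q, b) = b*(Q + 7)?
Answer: -118235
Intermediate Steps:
E(Q, b) = b*(7 + Q)
E((0*5)*(-4), -519) - 114602 = -519*(7 + (0*5)*(-4)) - 114602 = -519*(7 + 0*(-4)) - 114602 = -519*(7 + 0) - 114602 = -519*7 - 114602 = -3633 - 114602 = -118235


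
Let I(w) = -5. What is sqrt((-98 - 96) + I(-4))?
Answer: I*sqrt(199) ≈ 14.107*I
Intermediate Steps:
sqrt((-98 - 96) + I(-4)) = sqrt((-98 - 96) - 5) = sqrt(-194 - 5) = sqrt(-199) = I*sqrt(199)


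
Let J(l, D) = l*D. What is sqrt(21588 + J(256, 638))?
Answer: 2*sqrt(46229) ≈ 430.02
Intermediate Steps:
J(l, D) = D*l
sqrt(21588 + J(256, 638)) = sqrt(21588 + 638*256) = sqrt(21588 + 163328) = sqrt(184916) = 2*sqrt(46229)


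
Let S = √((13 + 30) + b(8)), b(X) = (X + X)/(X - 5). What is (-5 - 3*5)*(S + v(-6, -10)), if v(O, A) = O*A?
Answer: -1200 - 20*√435/3 ≈ -1339.0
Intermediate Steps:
v(O, A) = A*O
b(X) = 2*X/(-5 + X) (b(X) = (2*X)/(-5 + X) = 2*X/(-5 + X))
S = √435/3 (S = √((13 + 30) + 2*8/(-5 + 8)) = √(43 + 2*8/3) = √(43 + 2*8*(⅓)) = √(43 + 16/3) = √(145/3) = √435/3 ≈ 6.9522)
(-5 - 3*5)*(S + v(-6, -10)) = (-5 - 3*5)*(√435/3 - 10*(-6)) = (-5 - 15)*(√435/3 + 60) = -20*(60 + √435/3) = -1200 - 20*√435/3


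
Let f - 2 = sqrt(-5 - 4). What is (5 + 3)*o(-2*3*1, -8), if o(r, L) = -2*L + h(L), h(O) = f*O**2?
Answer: 1152 + 1536*I ≈ 1152.0 + 1536.0*I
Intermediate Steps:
f = 2 + 3*I (f = 2 + sqrt(-5 - 4) = 2 + sqrt(-9) = 2 + 3*I ≈ 2.0 + 3.0*I)
h(O) = O**2*(2 + 3*I) (h(O) = (2 + 3*I)*O**2 = O**2*(2 + 3*I))
o(r, L) = -2*L + L**2*(2 + 3*I)
(5 + 3)*o(-2*3*1, -8) = (5 + 3)*(-8*(-2 - 8*(2 + 3*I))) = 8*(-8*(-2 + (-16 - 24*I))) = 8*(-8*(-18 - 24*I)) = 8*(144 + 192*I) = 1152 + 1536*I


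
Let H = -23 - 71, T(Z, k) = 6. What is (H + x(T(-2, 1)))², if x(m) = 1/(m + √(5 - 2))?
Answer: 3195073/363 + 688*√3/121 ≈ 8811.7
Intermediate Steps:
H = -94
x(m) = 1/(m + √3)
(H + x(T(-2, 1)))² = (-94 + 1/(6 + √3))²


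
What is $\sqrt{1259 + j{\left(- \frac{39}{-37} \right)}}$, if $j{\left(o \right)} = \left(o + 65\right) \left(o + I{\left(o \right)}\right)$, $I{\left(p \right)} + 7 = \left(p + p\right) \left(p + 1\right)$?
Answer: $\frac{3 \sqrt{239949107}}{1369} \approx 33.945$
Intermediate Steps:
$I{\left(p \right)} = -7 + 2 p \left(1 + p\right)$ ($I{\left(p \right)} = -7 + \left(p + p\right) \left(p + 1\right) = -7 + 2 p \left(1 + p\right)$)
$j{\left(o \right)} = \left(65 + o\right) \left(-7 + 2 o^{2} + 3 o\right)$ ($j{\left(o \right)} = \left(o + 65\right) \left(o + \left(-7 + 2 o + 2 o^{2}\right)\right) = \left(65 + o\right) \left(-7 + 2 o^{2} + 3 o\right)$)
$\sqrt{1259 + j{\left(- \frac{39}{-37} \right)}} = \sqrt{1259 + \left(-455 + 2 \left(- \frac{39}{-37}\right)^{3} + 133 \left(- \frac{39}{-37}\right)^{2} + 188 \left(- \frac{39}{-37}\right)\right)} = \sqrt{1259 + \left(-455 + 2 \left(\left(-39\right) \left(- \frac{1}{37}\right)\right)^{3} + 133 \left(\left(-39\right) \left(- \frac{1}{37}\right)\right)^{2} + 188 \left(\left(-39\right) \left(- \frac{1}{37}\right)\right)\right)} = \sqrt{1259 + \left(-455 + 2 \left(\frac{39}{37}\right)^{3} + 133 \left(\frac{39}{37}\right)^{2} + 188 \cdot \frac{39}{37}\right)} = \sqrt{1259 + \left(-455 + 2 \cdot \frac{59319}{50653} + 133 \cdot \frac{1521}{1369} + \frac{7332}{37}\right)} = \sqrt{1259 + \left(-455 + \frac{118638}{50653} + \frac{202293}{1369} + \frac{7332}{37}\right)} = \sqrt{1259 - \frac{5406128}{50653}} = \sqrt{\frac{58365999}{50653}} = \frac{3 \sqrt{239949107}}{1369}$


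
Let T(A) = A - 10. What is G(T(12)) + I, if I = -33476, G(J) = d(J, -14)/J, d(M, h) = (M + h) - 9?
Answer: -66973/2 ≈ -33487.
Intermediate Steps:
d(M, h) = -9 + M + h
T(A) = -10 + A
G(J) = (-23 + J)/J (G(J) = (-9 + J - 14)/J = (-23 + J)/J)
G(T(12)) + I = (-23 + (-10 + 12))/(-10 + 12) - 33476 = (-23 + 2)/2 - 33476 = (1/2)*(-21) - 33476 = -21/2 - 33476 = -66973/2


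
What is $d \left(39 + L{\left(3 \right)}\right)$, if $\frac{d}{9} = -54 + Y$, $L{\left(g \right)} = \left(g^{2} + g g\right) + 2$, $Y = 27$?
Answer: $-14337$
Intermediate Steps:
$L{\left(g \right)} = 2 + 2 g^{2}$ ($L{\left(g \right)} = \left(g^{2} + g^{2}\right) + 2 = 2 g^{2} + 2 = 2 + 2 g^{2}$)
$d = -243$ ($d = 9 \left(-54 + 27\right) = 9 \left(-27\right) = -243$)
$d \left(39 + L{\left(3 \right)}\right) = - 243 \left(39 + \left(2 + 2 \cdot 3^{2}\right)\right) = - 243 \left(39 + \left(2 + 2 \cdot 9\right)\right) = - 243 \left(39 + \left(2 + 18\right)\right) = - 243 \left(39 + 20\right) = \left(-243\right) 59 = -14337$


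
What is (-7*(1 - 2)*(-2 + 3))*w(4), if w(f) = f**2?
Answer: 112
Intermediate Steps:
(-7*(1 - 2)*(-2 + 3))*w(4) = -7*(1 - 2)*(-2 + 3)*4**2 = -(-7)*16 = -7*(-1)*16 = 7*16 = 112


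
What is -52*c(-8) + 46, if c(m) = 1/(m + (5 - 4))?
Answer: 374/7 ≈ 53.429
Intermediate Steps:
c(m) = 1/(1 + m) (c(m) = 1/(m + 1) = 1/(1 + m))
-52*c(-8) + 46 = -52/(1 - 8) + 46 = -52/(-7) + 46 = -52*(-1/7) + 46 = 52/7 + 46 = 374/7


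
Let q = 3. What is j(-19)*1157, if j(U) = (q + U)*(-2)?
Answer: 37024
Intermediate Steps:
j(U) = -6 - 2*U (j(U) = (3 + U)*(-2) = -6 - 2*U)
j(-19)*1157 = (-6 - 2*(-19))*1157 = (-6 + 38)*1157 = 32*1157 = 37024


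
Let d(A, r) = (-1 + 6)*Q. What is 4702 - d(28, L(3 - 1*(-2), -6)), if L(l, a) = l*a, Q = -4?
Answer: 4722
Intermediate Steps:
L(l, a) = a*l
d(A, r) = -20 (d(A, r) = (-1 + 6)*(-4) = 5*(-4) = -20)
4702 - d(28, L(3 - 1*(-2), -6)) = 4702 - 1*(-20) = 4702 + 20 = 4722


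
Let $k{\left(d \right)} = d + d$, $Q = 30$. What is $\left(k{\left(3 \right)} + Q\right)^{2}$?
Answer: $1296$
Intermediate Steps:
$k{\left(d \right)} = 2 d$
$\left(k{\left(3 \right)} + Q\right)^{2} = \left(2 \cdot 3 + 30\right)^{2} = \left(6 + 30\right)^{2} = 36^{2} = 1296$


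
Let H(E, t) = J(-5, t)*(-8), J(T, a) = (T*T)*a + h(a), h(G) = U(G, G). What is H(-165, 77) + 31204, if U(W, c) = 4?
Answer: 15772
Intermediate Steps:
h(G) = 4
J(T, a) = 4 + a*T² (J(T, a) = (T*T)*a + 4 = T²*a + 4 = a*T² + 4 = 4 + a*T²)
H(E, t) = -32 - 200*t (H(E, t) = (4 + t*(-5)²)*(-8) = (4 + t*25)*(-8) = (4 + 25*t)*(-8) = -32 - 200*t)
H(-165, 77) + 31204 = (-32 - 200*77) + 31204 = (-32 - 15400) + 31204 = -15432 + 31204 = 15772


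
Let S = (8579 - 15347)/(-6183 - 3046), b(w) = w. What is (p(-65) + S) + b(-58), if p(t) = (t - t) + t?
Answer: -1128399/9229 ≈ -122.27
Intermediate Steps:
S = 6768/9229 (S = -6768/(-9229) = -6768*(-1/9229) = 6768/9229 ≈ 0.73334)
p(t) = t (p(t) = 0 + t = t)
(p(-65) + S) + b(-58) = (-65 + 6768/9229) - 58 = -593117/9229 - 58 = -1128399/9229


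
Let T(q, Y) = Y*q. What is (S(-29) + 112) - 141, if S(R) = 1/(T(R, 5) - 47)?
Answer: -5569/192 ≈ -29.005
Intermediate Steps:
S(R) = 1/(-47 + 5*R) (S(R) = 1/(5*R - 47) = 1/(-47 + 5*R))
(S(-29) + 112) - 141 = (1/(-47 + 5*(-29)) + 112) - 141 = (1/(-47 - 145) + 112) - 141 = (1/(-192) + 112) - 141 = (-1/192 + 112) - 141 = 21503/192 - 141 = -5569/192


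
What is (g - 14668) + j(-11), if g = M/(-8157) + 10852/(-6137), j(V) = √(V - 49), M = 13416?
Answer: -244814577256/16686503 + 2*I*√15 ≈ -14671.0 + 7.746*I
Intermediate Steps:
j(V) = √(-49 + V)
g = -56951252/16686503 (g = 13416/(-8157) + 10852/(-6137) = 13416*(-1/8157) + 10852*(-1/6137) = -4472/2719 - 10852/6137 = -56951252/16686503 ≈ -3.4130)
(g - 14668) + j(-11) = (-56951252/16686503 - 14668) + √(-49 - 11) = -244814577256/16686503 + √(-60) = -244814577256/16686503 + 2*I*√15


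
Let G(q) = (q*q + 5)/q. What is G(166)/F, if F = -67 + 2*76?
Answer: 27561/14110 ≈ 1.9533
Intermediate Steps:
G(q) = (5 + q**2)/q (G(q) = (q**2 + 5)/q = (5 + q**2)/q)
F = 85 (F = -67 + 152 = 85)
G(166)/F = (166 + 5/166)/85 = (166 + 5*(1/166))*(1/85) = (166 + 5/166)*(1/85) = (27561/166)*(1/85) = 27561/14110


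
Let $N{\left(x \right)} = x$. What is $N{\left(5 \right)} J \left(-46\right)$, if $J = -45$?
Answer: $10350$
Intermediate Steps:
$N{\left(5 \right)} J \left(-46\right) = 5 \left(-45\right) \left(-46\right) = \left(-225\right) \left(-46\right) = 10350$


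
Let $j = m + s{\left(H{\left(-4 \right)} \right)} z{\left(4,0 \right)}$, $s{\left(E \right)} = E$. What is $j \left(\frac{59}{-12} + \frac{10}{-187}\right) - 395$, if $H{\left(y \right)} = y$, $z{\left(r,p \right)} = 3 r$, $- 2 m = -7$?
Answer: $- \frac{780143}{4488} \approx -173.83$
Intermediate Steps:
$m = \frac{7}{2}$ ($m = \left(- \frac{1}{2}\right) \left(-7\right) = \frac{7}{2} \approx 3.5$)
$j = - \frac{89}{2}$ ($j = \frac{7}{2} - 4 \cdot 3 \cdot 4 = \frac{7}{2} - 48 = - \frac{89}{2} \approx -44.5$)
$j \left(\frac{59}{-12} + \frac{10}{-187}\right) - 395 = - \frac{89 \left(\frac{59}{-12} + \frac{10}{-187}\right)}{2} - 395 = - \frac{89 \left(59 \left(- \frac{1}{12}\right) + 10 \left(- \frac{1}{187}\right)\right)}{2} - 395 = - \frac{89 \left(- \frac{59}{12} - \frac{10}{187}\right)}{2} - 395 = \left(- \frac{89}{2}\right) \left(- \frac{11153}{2244}\right) - 395 = \frac{992617}{4488} - 395 = - \frac{780143}{4488}$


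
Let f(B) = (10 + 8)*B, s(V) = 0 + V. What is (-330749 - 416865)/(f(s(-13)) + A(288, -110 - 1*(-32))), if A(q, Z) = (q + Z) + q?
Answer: -373807/132 ≈ -2831.9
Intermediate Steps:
s(V) = V
A(q, Z) = Z + 2*q (A(q, Z) = (Z + q) + q = Z + 2*q)
f(B) = 18*B
(-330749 - 416865)/(f(s(-13)) + A(288, -110 - 1*(-32))) = (-330749 - 416865)/(18*(-13) + ((-110 - 1*(-32)) + 2*288)) = -747614/(-234 + ((-110 + 32) + 576)) = -747614/(-234 + (-78 + 576)) = -747614/(-234 + 498) = -747614/264 = -747614*1/264 = -373807/132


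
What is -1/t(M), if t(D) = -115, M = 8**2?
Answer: 1/115 ≈ 0.0086956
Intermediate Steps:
M = 64
-1/t(M) = -1/(-115) = -1*(-1/115) = 1/115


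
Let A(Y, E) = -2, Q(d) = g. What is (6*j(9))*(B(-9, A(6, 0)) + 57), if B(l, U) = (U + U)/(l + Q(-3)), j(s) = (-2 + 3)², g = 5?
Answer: 348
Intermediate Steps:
Q(d) = 5
j(s) = 1 (j(s) = 1² = 1)
B(l, U) = 2*U/(5 + l) (B(l, U) = (U + U)/(l + 5) = (2*U)/(5 + l) = 2*U/(5 + l))
(6*j(9))*(B(-9, A(6, 0)) + 57) = (6*1)*(2*(-2)/(5 - 9) + 57) = 6*(2*(-2)/(-4) + 57) = 6*(2*(-2)*(-¼) + 57) = 6*(1 + 57) = 6*58 = 348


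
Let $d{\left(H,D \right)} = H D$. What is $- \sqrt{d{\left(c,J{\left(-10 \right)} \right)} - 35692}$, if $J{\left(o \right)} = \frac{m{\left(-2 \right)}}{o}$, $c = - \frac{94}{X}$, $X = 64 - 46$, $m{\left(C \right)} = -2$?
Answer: $- \frac{i \sqrt{8030935}}{15} \approx - 188.93 i$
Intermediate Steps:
$X = 18$ ($X = 64 - 46 = 18$)
$c = - \frac{47}{9}$ ($c = - \frac{94}{18} = \left(-94\right) \frac{1}{18} = - \frac{47}{9} \approx -5.2222$)
$J{\left(o \right)} = - \frac{2}{o}$
$d{\left(H,D \right)} = D H$
$- \sqrt{d{\left(c,J{\left(-10 \right)} \right)} - 35692} = - \sqrt{- \frac{2}{-10} \left(- \frac{47}{9}\right) - 35692} = - \sqrt{\left(-2\right) \left(- \frac{1}{10}\right) \left(- \frac{47}{9}\right) - 35692} = - \sqrt{\frac{1}{5} \left(- \frac{47}{9}\right) - 35692} = - \sqrt{- \frac{47}{45} - 35692} = - \sqrt{- \frac{1606187}{45}} = - \frac{i \sqrt{8030935}}{15}$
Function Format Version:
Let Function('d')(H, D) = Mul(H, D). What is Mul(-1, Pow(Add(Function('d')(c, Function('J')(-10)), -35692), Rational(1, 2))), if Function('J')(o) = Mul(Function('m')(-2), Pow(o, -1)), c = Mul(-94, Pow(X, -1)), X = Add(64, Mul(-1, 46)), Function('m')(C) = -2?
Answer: Mul(Rational(-1, 15), I, Pow(8030935, Rational(1, 2))) ≈ Mul(-188.93, I)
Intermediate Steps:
X = 18 (X = Add(64, -46) = 18)
c = Rational(-47, 9) (c = Mul(-94, Pow(18, -1)) = Mul(-94, Rational(1, 18)) = Rational(-47, 9) ≈ -5.2222)
Function('J')(o) = Mul(-2, Pow(o, -1))
Function('d')(H, D) = Mul(D, H)
Mul(-1, Pow(Add(Function('d')(c, Function('J')(-10)), -35692), Rational(1, 2))) = Mul(-1, Pow(Add(Mul(Mul(-2, Pow(-10, -1)), Rational(-47, 9)), -35692), Rational(1, 2))) = Mul(-1, Pow(Add(Mul(Mul(-2, Rational(-1, 10)), Rational(-47, 9)), -35692), Rational(1, 2))) = Mul(-1, Pow(Add(Mul(Rational(1, 5), Rational(-47, 9)), -35692), Rational(1, 2))) = Mul(-1, Pow(Add(Rational(-47, 45), -35692), Rational(1, 2))) = Mul(-1, Pow(Rational(-1606187, 45), Rational(1, 2))) = Mul(-1, Mul(Rational(1, 15), I, Pow(8030935, Rational(1, 2)))) = Mul(Rational(-1, 15), I, Pow(8030935, Rational(1, 2)))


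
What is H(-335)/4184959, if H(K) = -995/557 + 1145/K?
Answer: -10222/8219920259 ≈ -1.2436e-6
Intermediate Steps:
H(K) = -995/557 + 1145/K (H(K) = -995*1/557 + 1145/K = -995/557 + 1145/K)
H(-335)/4184959 = (-995/557 + 1145/(-335))/4184959 = (-995/557 + 1145*(-1/335))*(1/4184959) = (-995/557 - 229/67)*(1/4184959) = -194218/37319*1/4184959 = -10222/8219920259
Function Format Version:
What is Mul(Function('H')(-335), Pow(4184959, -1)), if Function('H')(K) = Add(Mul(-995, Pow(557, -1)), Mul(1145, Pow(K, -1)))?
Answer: Rational(-10222, 8219920259) ≈ -1.2436e-6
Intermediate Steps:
Function('H')(K) = Add(Rational(-995, 557), Mul(1145, Pow(K, -1))) (Function('H')(K) = Add(Mul(-995, Rational(1, 557)), Mul(1145, Pow(K, -1))) = Add(Rational(-995, 557), Mul(1145, Pow(K, -1))))
Mul(Function('H')(-335), Pow(4184959, -1)) = Mul(Add(Rational(-995, 557), Mul(1145, Pow(-335, -1))), Pow(4184959, -1)) = Mul(Add(Rational(-995, 557), Mul(1145, Rational(-1, 335))), Rational(1, 4184959)) = Mul(Add(Rational(-995, 557), Rational(-229, 67)), Rational(1, 4184959)) = Mul(Rational(-194218, 37319), Rational(1, 4184959)) = Rational(-10222, 8219920259)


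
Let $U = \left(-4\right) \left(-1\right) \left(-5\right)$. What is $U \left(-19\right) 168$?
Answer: $63840$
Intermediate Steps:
$U = -20$ ($U = 4 \left(-5\right) = -20$)
$U \left(-19\right) 168 = \left(-20\right) \left(-19\right) 168 = 380 \cdot 168 = 63840$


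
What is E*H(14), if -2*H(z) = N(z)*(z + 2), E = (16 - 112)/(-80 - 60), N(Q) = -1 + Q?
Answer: -2496/35 ≈ -71.314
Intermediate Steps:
E = 24/35 (E = -96/(-140) = -96*(-1/140) = 24/35 ≈ 0.68571)
H(z) = -(-1 + z)*(2 + z)/2 (H(z) = -(-1 + z)*(z + 2)/2 = -(-1 + z)*(2 + z)/2)
E*H(14) = 24*(1 - ½*14 - ½*14²)/35 = 24*(1 - 7 - ½*196)/35 = 24*(1 - 7 - 98)/35 = (24/35)*(-104) = -2496/35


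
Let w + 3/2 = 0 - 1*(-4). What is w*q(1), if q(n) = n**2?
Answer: 5/2 ≈ 2.5000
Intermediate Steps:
w = 5/2 (w = -3/2 + (0 - 1*(-4)) = -3/2 + (0 + 4) = -3/2 + 4 = 5/2 ≈ 2.5000)
w*q(1) = (5/2)*1**2 = (5/2)*1 = 5/2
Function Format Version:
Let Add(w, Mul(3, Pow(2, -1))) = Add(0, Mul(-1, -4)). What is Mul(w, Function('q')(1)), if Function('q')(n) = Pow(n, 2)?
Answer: Rational(5, 2) ≈ 2.5000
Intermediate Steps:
w = Rational(5, 2) (w = Add(Rational(-3, 2), Add(0, Mul(-1, -4))) = Add(Rational(-3, 2), Add(0, 4)) = Add(Rational(-3, 2), 4) = Rational(5, 2) ≈ 2.5000)
Mul(w, Function('q')(1)) = Mul(Rational(5, 2), Pow(1, 2)) = Mul(Rational(5, 2), 1) = Rational(5, 2)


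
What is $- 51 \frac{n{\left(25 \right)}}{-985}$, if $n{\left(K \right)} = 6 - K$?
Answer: $- \frac{969}{985} \approx -0.98376$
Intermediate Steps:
$- 51 \frac{n{\left(25 \right)}}{-985} = - 51 \frac{6 - 25}{-985} = - 51 \left(6 - 25\right) \left(- \frac{1}{985}\right) = - 51 \left(\left(-19\right) \left(- \frac{1}{985}\right)\right) = \left(-51\right) \frac{19}{985} = - \frac{969}{985}$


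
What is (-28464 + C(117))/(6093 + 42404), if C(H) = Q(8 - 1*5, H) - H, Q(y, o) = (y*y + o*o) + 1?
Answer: -14882/48497 ≈ -0.30686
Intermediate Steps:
Q(y, o) = 1 + o² + y² (Q(y, o) = (y² + o²) + 1 = (o² + y²) + 1 = 1 + o² + y²)
C(H) = 10 + H² - H (C(H) = (1 + H² + (8 - 1*5)²) - H = (1 + H² + (8 - 5)²) - H = (1 + H² + 3²) - H = (1 + H² + 9) - H = (10 + H²) - H = 10 + H² - H)
(-28464 + C(117))/(6093 + 42404) = (-28464 + (10 + 117² - 1*117))/(6093 + 42404) = (-28464 + (10 + 13689 - 117))/48497 = (-28464 + 13582)*(1/48497) = -14882*1/48497 = -14882/48497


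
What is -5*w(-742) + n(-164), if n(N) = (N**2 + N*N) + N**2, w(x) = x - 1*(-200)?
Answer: 83398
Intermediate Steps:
w(x) = 200 + x (w(x) = x + 200 = 200 + x)
n(N) = 3*N**2 (n(N) = (N**2 + N**2) + N**2 = 2*N**2 + N**2 = 3*N**2)
-5*w(-742) + n(-164) = -5*(200 - 742) + 3*(-164)**2 = -5*(-542) + 3*26896 = 2710 + 80688 = 83398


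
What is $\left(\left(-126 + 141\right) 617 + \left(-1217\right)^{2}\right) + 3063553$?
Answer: $4553897$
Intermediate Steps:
$\left(\left(-126 + 141\right) 617 + \left(-1217\right)^{2}\right) + 3063553 = \left(15 \cdot 617 + 1481089\right) + 3063553 = \left(9255 + 1481089\right) + 3063553 = 1490344 + 3063553 = 4553897$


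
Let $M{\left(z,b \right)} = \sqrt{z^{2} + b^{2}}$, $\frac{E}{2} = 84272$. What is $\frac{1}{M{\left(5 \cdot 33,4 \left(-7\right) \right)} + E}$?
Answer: $\frac{168544}{28407051927} - \frac{\sqrt{28009}}{28407051927} \approx 5.9273 \cdot 10^{-6}$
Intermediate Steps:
$E = 168544$ ($E = 2 \cdot 84272 = 168544$)
$M{\left(z,b \right)} = \sqrt{b^{2} + z^{2}}$
$\frac{1}{M{\left(5 \cdot 33,4 \left(-7\right) \right)} + E} = \frac{1}{\sqrt{\left(4 \left(-7\right)\right)^{2} + \left(5 \cdot 33\right)^{2}} + 168544} = \frac{1}{\sqrt{\left(-28\right)^{2} + 165^{2}} + 168544} = \frac{1}{\sqrt{784 + 27225} + 168544} = \frac{1}{\sqrt{28009} + 168544} = \frac{1}{168544 + \sqrt{28009}}$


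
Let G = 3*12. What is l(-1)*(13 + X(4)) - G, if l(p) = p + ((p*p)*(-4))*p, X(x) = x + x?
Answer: 27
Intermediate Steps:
X(x) = 2*x
l(p) = p - 4*p³ (l(p) = p + (p²*(-4))*p = p + (-4*p²)*p = p - 4*p³)
G = 36
l(-1)*(13 + X(4)) - G = (-1 - 4*(-1)³)*(13 + 2*4) - 1*36 = (-1 - 4*(-1))*(13 + 8) - 36 = (-1 + 4)*21 - 36 = 3*21 - 36 = 63 - 36 = 27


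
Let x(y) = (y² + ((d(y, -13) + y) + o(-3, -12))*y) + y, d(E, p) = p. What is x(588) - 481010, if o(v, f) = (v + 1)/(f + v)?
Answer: 1017502/5 ≈ 2.0350e+5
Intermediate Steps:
o(v, f) = (1 + v)/(f + v)
x(y) = y + y² + y*(-193/15 + y) (x(y) = (y² + ((-13 + y) + (1 - 3)/(-12 - 3))*y) + y = (y² + ((-13 + y) - 2/(-15))*y) + y = (y² + ((-13 + y) - 1/15*(-2))*y) + y = (y² + ((-13 + y) + 2/15)*y) + y = (y² + (-193/15 + y)*y) + y = (y² + y*(-193/15 + y)) + y = y + y² + y*(-193/15 + y))
x(588) - 481010 = (2/15)*588*(-89 + 15*588) - 481010 = (2/15)*588*(-89 + 8820) - 481010 = (2/15)*588*8731 - 481010 = 3422552/5 - 481010 = 1017502/5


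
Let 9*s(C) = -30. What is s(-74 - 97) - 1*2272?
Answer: -6826/3 ≈ -2275.3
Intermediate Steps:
s(C) = -10/3 (s(C) = (⅑)*(-30) = -10/3)
s(-74 - 97) - 1*2272 = -10/3 - 1*2272 = -10/3 - 2272 = -6826/3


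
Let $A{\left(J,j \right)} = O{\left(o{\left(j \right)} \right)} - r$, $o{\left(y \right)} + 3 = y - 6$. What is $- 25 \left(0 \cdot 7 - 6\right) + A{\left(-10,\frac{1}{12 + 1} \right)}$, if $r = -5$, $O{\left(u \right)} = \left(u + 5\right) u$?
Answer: $\frac{32111}{169} \approx 190.01$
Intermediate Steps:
$o{\left(y \right)} = -9 + y$ ($o{\left(y \right)} = -3 + \left(y - 6\right) = -3 + \left(-6 + y\right) = -9 + y$)
$O{\left(u \right)} = u \left(5 + u\right)$ ($O{\left(u \right)} = \left(5 + u\right) u = u \left(5 + u\right)$)
$A{\left(J,j \right)} = 5 + \left(-9 + j\right) \left(-4 + j\right)$ ($A{\left(J,j \right)} = \left(-9 + j\right) \left(5 + \left(-9 + j\right)\right) - -5 = \left(-9 + j\right) \left(-4 + j\right) + 5 = 5 + \left(-9 + j\right) \left(-4 + j\right)$)
$- 25 \left(0 \cdot 7 - 6\right) + A{\left(-10,\frac{1}{12 + 1} \right)} = - 25 \left(0 \cdot 7 - 6\right) + \left(5 + \left(-9 + \frac{1}{12 + 1}\right) \left(-4 + \frac{1}{12 + 1}\right)\right) = - 25 \left(0 - 6\right) + \left(5 + \left(-9 + \frac{1}{13}\right) \left(-4 + \frac{1}{13}\right)\right) = \left(-25\right) \left(-6\right) + \left(5 + \left(-9 + \frac{1}{13}\right) \left(-4 + \frac{1}{13}\right)\right) = 150 + \left(5 - - \frac{5916}{169}\right) = 150 + \left(5 + \frac{5916}{169}\right) = 150 + \frac{6761}{169} = \frac{32111}{169}$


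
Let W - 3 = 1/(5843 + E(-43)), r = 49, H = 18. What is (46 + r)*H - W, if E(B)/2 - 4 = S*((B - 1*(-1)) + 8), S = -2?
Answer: 10219808/5987 ≈ 1707.0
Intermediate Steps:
E(B) = -28 - 4*B (E(B) = 8 + 2*(-2*((B - 1*(-1)) + 8)) = 8 + 2*(-2*((B + 1) + 8)) = 8 + 2*(-2*((1 + B) + 8)) = 8 + 2*(-2*(9 + B)) = 8 + 2*(-18 - 2*B) = 8 + (-36 - 4*B) = -28 - 4*B)
W = 17962/5987 (W = 3 + 1/(5843 + (-28 - 4*(-43))) = 3 + 1/(5843 + (-28 + 172)) = 3 + 1/(5843 + 144) = 3 + 1/5987 = 17962/5987 ≈ 3.0002)
(46 + r)*H - W = (46 + 49)*18 - 1*17962/5987 = 95*18 - 17962/5987 = 1710 - 17962/5987 = 10219808/5987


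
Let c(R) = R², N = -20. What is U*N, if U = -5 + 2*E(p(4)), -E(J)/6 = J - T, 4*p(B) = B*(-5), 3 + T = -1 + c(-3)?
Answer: -2300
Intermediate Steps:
T = 5 (T = -3 + (-1 + (-3)²) = -3 + (-1 + 9) = -3 + 8 = 5)
p(B) = -5*B/4 (p(B) = (B*(-5))/4 = (-5*B)/4 = -5*B/4)
E(J) = 30 - 6*J (E(J) = -6*(J - 1*5) = -6*(J - 5) = -6*(-5 + J) = 30 - 6*J)
U = 115 (U = -5 + 2*(30 - (-15)*4/2) = -5 + 2*(30 - 6*(-5)) = -5 + 2*(30 + 30) = -5 + 2*60 = -5 + 120 = 115)
U*N = 115*(-20) = -2300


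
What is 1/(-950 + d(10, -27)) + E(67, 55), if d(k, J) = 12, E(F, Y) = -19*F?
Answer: -1194075/938 ≈ -1273.0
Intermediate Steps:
1/(-950 + d(10, -27)) + E(67, 55) = 1/(-950 + 12) - 19*67 = 1/(-938) - 1273 = -1/938 - 1273 = -1194075/938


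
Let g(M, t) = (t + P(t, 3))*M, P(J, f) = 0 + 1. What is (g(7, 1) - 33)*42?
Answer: -798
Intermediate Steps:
P(J, f) = 1
g(M, t) = M*(1 + t) (g(M, t) = (t + 1)*M = (1 + t)*M = M*(1 + t))
(g(7, 1) - 33)*42 = (7*(1 + 1) - 33)*42 = (7*2 - 33)*42 = (14 - 33)*42 = -19*42 = -798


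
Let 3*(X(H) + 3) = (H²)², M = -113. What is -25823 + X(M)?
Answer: 162969883/3 ≈ 5.4323e+7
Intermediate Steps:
X(H) = -3 + H⁴/3 (X(H) = -3 + (H²)²/3 = -3 + H⁴/3)
-25823 + X(M) = -25823 + (-3 + (⅓)*(-113)⁴) = -25823 + (-3 + (⅓)*163047361) = -25823 + (-3 + 163047361/3) = -25823 + 163047352/3 = 162969883/3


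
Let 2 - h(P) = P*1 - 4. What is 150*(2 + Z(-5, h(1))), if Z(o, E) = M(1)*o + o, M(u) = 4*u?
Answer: -3450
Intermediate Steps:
h(P) = 6 - P (h(P) = 2 - (P*1 - 4) = 2 - (P - 4) = 2 - (-4 + P) = 2 + (4 - P) = 6 - P)
Z(o, E) = 5*o (Z(o, E) = (4*1)*o + o = 4*o + o = 5*o)
150*(2 + Z(-5, h(1))) = 150*(2 + 5*(-5)) = 150*(2 - 25) = 150*(-23) = -3450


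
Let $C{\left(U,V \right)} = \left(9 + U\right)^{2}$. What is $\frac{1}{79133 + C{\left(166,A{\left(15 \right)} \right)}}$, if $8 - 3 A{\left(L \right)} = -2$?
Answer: $\frac{1}{109758} \approx 9.111 \cdot 10^{-6}$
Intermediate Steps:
$A{\left(L \right)} = \frac{10}{3}$ ($A{\left(L \right)} = \frac{8}{3} - - \frac{2}{3} = \frac{8}{3} + \frac{2}{3} = \frac{10}{3}$)
$\frac{1}{79133 + C{\left(166,A{\left(15 \right)} \right)}} = \frac{1}{79133 + \left(9 + 166\right)^{2}} = \frac{1}{79133 + 175^{2}} = \frac{1}{79133 + 30625} = \frac{1}{109758}$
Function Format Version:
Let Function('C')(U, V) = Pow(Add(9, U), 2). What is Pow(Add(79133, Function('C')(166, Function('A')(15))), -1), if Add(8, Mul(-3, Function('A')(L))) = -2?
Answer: Rational(1, 109758) ≈ 9.1110e-6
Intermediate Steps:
Function('A')(L) = Rational(10, 3) (Function('A')(L) = Add(Rational(8, 3), Mul(Rational(-1, 3), -2)) = Add(Rational(8, 3), Rational(2, 3)) = Rational(10, 3))
Pow(Add(79133, Function('C')(166, Function('A')(15))), -1) = Pow(Add(79133, Pow(Add(9, 166), 2)), -1) = Pow(Add(79133, Pow(175, 2)), -1) = Pow(Add(79133, 30625), -1) = Pow(109758, -1) = Rational(1, 109758)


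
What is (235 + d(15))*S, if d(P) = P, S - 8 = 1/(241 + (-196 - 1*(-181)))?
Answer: 226125/113 ≈ 2001.1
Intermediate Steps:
S = 1809/226 (S = 8 + 1/(241 + (-196 - 1*(-181))) = 8 + 1/(241 + (-196 + 181)) = 8 + 1/(241 - 15) = 8 + 1/226 = 1809/226 ≈ 8.0044)
(235 + d(15))*S = (235 + 15)*(1809/226) = 250*(1809/226) = 226125/113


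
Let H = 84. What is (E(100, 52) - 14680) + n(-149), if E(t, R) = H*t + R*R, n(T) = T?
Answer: -3725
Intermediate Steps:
E(t, R) = R² + 84*t (E(t, R) = 84*t + R*R = 84*t + R² = R² + 84*t)
(E(100, 52) - 14680) + n(-149) = ((52² + 84*100) - 14680) - 149 = ((2704 + 8400) - 14680) - 149 = (11104 - 14680) - 149 = -3576 - 149 = -3725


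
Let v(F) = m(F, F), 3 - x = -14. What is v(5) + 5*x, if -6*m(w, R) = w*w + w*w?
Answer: 230/3 ≈ 76.667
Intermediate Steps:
x = 17 (x = 3 - 1*(-14) = 3 + 14 = 17)
m(w, R) = -w²/3 (m(w, R) = -(w*w + w*w)/6 = -(w² + w²)/6 = -w²/3)
v(F) = -F²/3
v(5) + 5*x = -⅓*5² + 5*17 = -⅓*25 + 85 = -25/3 + 85 = 230/3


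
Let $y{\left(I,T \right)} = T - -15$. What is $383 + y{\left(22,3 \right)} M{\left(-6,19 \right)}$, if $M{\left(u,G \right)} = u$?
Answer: $275$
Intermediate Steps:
$y{\left(I,T \right)} = 15 + T$ ($y{\left(I,T \right)} = T + 15 = 15 + T$)
$383 + y{\left(22,3 \right)} M{\left(-6,19 \right)} = 383 + \left(15 + 3\right) \left(-6\right) = 383 + 18 \left(-6\right) = 383 - 108 = 275$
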